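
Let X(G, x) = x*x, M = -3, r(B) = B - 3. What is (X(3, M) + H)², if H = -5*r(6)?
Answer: 36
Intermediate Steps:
r(B) = -3 + B
X(G, x) = x²
H = -15 (H = -5*(-3 + 6) = -5*3 = -15)
(X(3, M) + H)² = ((-3)² - 15)² = (9 - 15)² = (-6)² = 36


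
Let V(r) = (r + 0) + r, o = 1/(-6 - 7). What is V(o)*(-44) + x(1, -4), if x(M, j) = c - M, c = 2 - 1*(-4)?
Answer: 153/13 ≈ 11.769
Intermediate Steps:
c = 6 (c = 2 + 4 = 6)
x(M, j) = 6 - M
o = -1/13 (o = 1/(-13) = -1/13 ≈ -0.076923)
V(r) = 2*r (V(r) = r + r = 2*r)
V(o)*(-44) + x(1, -4) = (2*(-1/13))*(-44) + (6 - 1*1) = -2/13*(-44) + (6 - 1) = 88/13 + 5 = 153/13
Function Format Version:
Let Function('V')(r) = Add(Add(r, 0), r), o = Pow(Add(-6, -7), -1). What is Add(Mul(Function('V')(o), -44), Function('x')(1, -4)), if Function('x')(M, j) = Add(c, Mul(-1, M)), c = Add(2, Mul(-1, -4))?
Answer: Rational(153, 13) ≈ 11.769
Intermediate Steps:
c = 6 (c = Add(2, 4) = 6)
Function('x')(M, j) = Add(6, Mul(-1, M))
o = Rational(-1, 13) (o = Pow(-13, -1) = Rational(-1, 13) ≈ -0.076923)
Function('V')(r) = Mul(2, r) (Function('V')(r) = Add(r, r) = Mul(2, r))
Add(Mul(Function('V')(o), -44), Function('x')(1, -4)) = Add(Mul(Mul(2, Rational(-1, 13)), -44), Add(6, Mul(-1, 1))) = Add(Mul(Rational(-2, 13), -44), Add(6, -1)) = Add(Rational(88, 13), 5) = Rational(153, 13)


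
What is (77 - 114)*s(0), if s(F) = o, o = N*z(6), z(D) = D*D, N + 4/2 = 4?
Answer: -2664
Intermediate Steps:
N = 2 (N = -2 + 4 = 2)
z(D) = D²
o = 72 (o = 2*6² = 2*36 = 72)
s(F) = 72
(77 - 114)*s(0) = (77 - 114)*72 = -37*72 = -2664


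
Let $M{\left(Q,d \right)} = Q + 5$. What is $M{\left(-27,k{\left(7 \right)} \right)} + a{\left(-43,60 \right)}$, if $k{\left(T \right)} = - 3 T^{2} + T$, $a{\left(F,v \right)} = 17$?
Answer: $-5$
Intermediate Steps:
$k{\left(T \right)} = T - 3 T^{2}$
$M{\left(Q,d \right)} = 5 + Q$
$M{\left(-27,k{\left(7 \right)} \right)} + a{\left(-43,60 \right)} = \left(5 - 27\right) + 17 = -22 + 17 = -5$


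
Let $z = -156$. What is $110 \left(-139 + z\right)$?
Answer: $-32450$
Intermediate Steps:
$110 \left(-139 + z\right) = 110 \left(-139 - 156\right) = 110 \left(-295\right) = -32450$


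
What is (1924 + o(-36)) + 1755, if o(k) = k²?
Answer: 4975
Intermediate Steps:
(1924 + o(-36)) + 1755 = (1924 + (-36)²) + 1755 = (1924 + 1296) + 1755 = 3220 + 1755 = 4975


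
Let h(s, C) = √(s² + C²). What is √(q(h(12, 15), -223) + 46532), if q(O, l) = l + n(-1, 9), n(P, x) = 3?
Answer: 2*√11578 ≈ 215.20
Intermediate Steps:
h(s, C) = √(C² + s²)
q(O, l) = 3 + l (q(O, l) = l + 3 = 3 + l)
√(q(h(12, 15), -223) + 46532) = √((3 - 223) + 46532) = √(-220 + 46532) = √46312 = 2*√11578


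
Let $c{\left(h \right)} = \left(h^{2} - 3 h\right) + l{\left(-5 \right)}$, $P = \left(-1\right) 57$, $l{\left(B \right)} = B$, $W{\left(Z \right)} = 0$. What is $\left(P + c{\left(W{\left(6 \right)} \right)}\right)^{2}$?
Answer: $3844$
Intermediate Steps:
$P = -57$
$c{\left(h \right)} = -5 + h^{2} - 3 h$ ($c{\left(h \right)} = \left(h^{2} - 3 h\right) - 5 = -5 + h^{2} - 3 h$)
$\left(P + c{\left(W{\left(6 \right)} \right)}\right)^{2} = \left(-57 - \left(5 - 0^{2}\right)\right)^{2} = \left(-57 + \left(-5 + 0 + 0\right)\right)^{2} = \left(-57 - 5\right)^{2} = \left(-62\right)^{2} = 3844$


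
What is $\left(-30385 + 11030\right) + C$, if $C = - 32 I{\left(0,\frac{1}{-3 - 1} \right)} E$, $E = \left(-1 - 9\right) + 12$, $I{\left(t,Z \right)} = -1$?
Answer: $-19291$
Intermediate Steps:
$E = 2$ ($E = \left(-1 - 9\right) + 12 = -10 + 12 = 2$)
$C = 64$ ($C = \left(-32\right) \left(-1\right) 2 = 32 \cdot 2 = 64$)
$\left(-30385 + 11030\right) + C = \left(-30385 + 11030\right) + 64 = -19355 + 64 = -19291$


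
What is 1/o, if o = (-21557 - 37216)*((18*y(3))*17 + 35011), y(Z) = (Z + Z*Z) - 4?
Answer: -1/2201577807 ≈ -4.5422e-10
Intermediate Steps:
y(Z) = -4 + Z + Z² (y(Z) = (Z + Z²) - 4 = -4 + Z + Z²)
o = -2201577807 (o = (-21557 - 37216)*((18*(-4 + 3 + 3²))*17 + 35011) = -58773*((18*(-4 + 3 + 9))*17 + 35011) = -58773*((18*8)*17 + 35011) = -58773*(144*17 + 35011) = -58773*(2448 + 35011) = -58773*37459 = -2201577807)
1/o = 1/(-2201577807) = -1/2201577807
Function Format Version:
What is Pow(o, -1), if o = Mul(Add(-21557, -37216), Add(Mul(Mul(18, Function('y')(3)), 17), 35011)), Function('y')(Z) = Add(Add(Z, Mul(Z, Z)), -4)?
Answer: Rational(-1, 2201577807) ≈ -4.5422e-10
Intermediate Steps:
Function('y')(Z) = Add(-4, Z, Pow(Z, 2)) (Function('y')(Z) = Add(Add(Z, Pow(Z, 2)), -4) = Add(-4, Z, Pow(Z, 2)))
o = -2201577807 (o = Mul(Add(-21557, -37216), Add(Mul(Mul(18, Add(-4, 3, Pow(3, 2))), 17), 35011)) = Mul(-58773, Add(Mul(Mul(18, Add(-4, 3, 9)), 17), 35011)) = Mul(-58773, Add(Mul(Mul(18, 8), 17), 35011)) = Mul(-58773, Add(Mul(144, 17), 35011)) = Mul(-58773, Add(2448, 35011)) = Mul(-58773, 37459) = -2201577807)
Pow(o, -1) = Pow(-2201577807, -1) = Rational(-1, 2201577807)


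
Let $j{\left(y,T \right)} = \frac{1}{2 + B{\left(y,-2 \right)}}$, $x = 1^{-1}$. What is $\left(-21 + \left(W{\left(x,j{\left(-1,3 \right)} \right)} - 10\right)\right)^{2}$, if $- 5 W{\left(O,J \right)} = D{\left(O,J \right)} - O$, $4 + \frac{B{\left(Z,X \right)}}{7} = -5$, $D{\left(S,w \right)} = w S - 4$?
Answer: $\frac{83704201}{93025} \approx 899.8$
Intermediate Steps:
$D{\left(S,w \right)} = -4 + S w$ ($D{\left(S,w \right)} = S w - 4 = -4 + S w$)
$B{\left(Z,X \right)} = -63$ ($B{\left(Z,X \right)} = -28 + 7 \left(-5\right) = -28 - 35 = -63$)
$x = 1$
$j{\left(y,T \right)} = - \frac{1}{61}$ ($j{\left(y,T \right)} = \frac{1}{2 - 63} = \frac{1}{-61} = - \frac{1}{61}$)
$W{\left(O,J \right)} = \frac{4}{5} + \frac{O}{5} - \frac{J O}{5}$ ($W{\left(O,J \right)} = - \frac{\left(-4 + O J\right) - O}{5} = - \frac{\left(-4 + J O\right) - O}{5} = - \frac{-4 - O + J O}{5} = \frac{4}{5} + \frac{O}{5} - \frac{J O}{5}$)
$\left(-21 + \left(W{\left(x,j{\left(-1,3 \right)} \right)} - 10\right)\right)^{2} = \left(-21 + \left(\left(\frac{4}{5} + \frac{1}{5} \cdot 1 - \left(- \frac{1}{305}\right) 1\right) - 10\right)\right)^{2} = \left(-21 + \left(\left(\frac{4}{5} + \frac{1}{5} + \frac{1}{305}\right) - 10\right)\right)^{2} = \left(-21 + \left(\frac{306}{305} - 10\right)\right)^{2} = \left(-21 - \frac{2744}{305}\right)^{2} = \left(- \frac{9149}{305}\right)^{2} = \frac{83704201}{93025}$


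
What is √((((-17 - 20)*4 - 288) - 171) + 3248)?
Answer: √2641 ≈ 51.391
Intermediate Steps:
√((((-17 - 20)*4 - 288) - 171) + 3248) = √(((-37*4 - 288) - 171) + 3248) = √(((-148 - 288) - 171) + 3248) = √((-436 - 171) + 3248) = √(-607 + 3248) = √2641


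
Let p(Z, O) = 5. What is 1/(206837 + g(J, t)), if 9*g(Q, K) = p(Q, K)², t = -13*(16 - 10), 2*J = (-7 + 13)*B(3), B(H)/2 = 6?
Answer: 9/1861558 ≈ 4.8347e-6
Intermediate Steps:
B(H) = 12 (B(H) = 2*6 = 12)
J = 36 (J = ((-7 + 13)*12)/2 = (6*12)/2 = (½)*72 = 36)
t = -78 (t = -13*6 = -78)
g(Q, K) = 25/9 (g(Q, K) = (⅑)*5² = (⅑)*25 = 25/9)
1/(206837 + g(J, t)) = 1/(206837 + 25/9) = 1/(1861558/9) = 9/1861558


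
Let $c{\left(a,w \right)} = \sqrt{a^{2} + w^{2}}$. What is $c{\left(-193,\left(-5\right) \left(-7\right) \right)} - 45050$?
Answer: $-45050 + \sqrt{38474} \approx -44854.0$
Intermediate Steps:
$c{\left(-193,\left(-5\right) \left(-7\right) \right)} - 45050 = \sqrt{\left(-193\right)^{2} + \left(\left(-5\right) \left(-7\right)\right)^{2}} - 45050 = \sqrt{37249 + 35^{2}} - 45050 = \sqrt{37249 + 1225} - 45050 = \sqrt{38474} - 45050 = -45050 + \sqrt{38474}$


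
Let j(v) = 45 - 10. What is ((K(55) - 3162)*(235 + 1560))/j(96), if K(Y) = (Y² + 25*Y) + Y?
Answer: 464187/7 ≈ 66312.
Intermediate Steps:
K(Y) = Y² + 26*Y
j(v) = 35
((K(55) - 3162)*(235 + 1560))/j(96) = ((55*(26 + 55) - 3162)*(235 + 1560))/35 = ((55*81 - 3162)*1795)*(1/35) = ((4455 - 3162)*1795)*(1/35) = (1293*1795)*(1/35) = 2320935*(1/35) = 464187/7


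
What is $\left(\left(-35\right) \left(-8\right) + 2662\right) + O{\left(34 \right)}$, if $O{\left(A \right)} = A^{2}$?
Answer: $4098$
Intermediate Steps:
$\left(\left(-35\right) \left(-8\right) + 2662\right) + O{\left(34 \right)} = \left(\left(-35\right) \left(-8\right) + 2662\right) + 34^{2} = \left(280 + 2662\right) + 1156 = 2942 + 1156 = 4098$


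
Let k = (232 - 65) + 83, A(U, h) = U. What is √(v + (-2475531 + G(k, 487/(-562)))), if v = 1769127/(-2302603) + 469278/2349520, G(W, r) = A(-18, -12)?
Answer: I*√4528434275740150525789161029610/1352502950140 ≈ 1573.4*I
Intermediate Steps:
k = 250 (k = 167 + 83 = 250)
G(W, r) = -18
v = -1538019169203/2705005900280 (v = 1769127*(-1/2302603) + 469278*(1/2349520) = -1769127/2302603 + 234639/1174760 = -1538019169203/2705005900280 ≈ -0.56858)
√(v + (-2475531 + G(k, 487/(-562)))) = √(-1538019169203/2705005900280 + (-2475531 - 18)) = √(-1538019169203/2705005900280 - 2475549) = √(-6696376189451422923/2705005900280) = I*√4528434275740150525789161029610/1352502950140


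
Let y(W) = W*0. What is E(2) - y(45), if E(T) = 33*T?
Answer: 66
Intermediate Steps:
y(W) = 0
E(2) - y(45) = 33*2 - 1*0 = 66 + 0 = 66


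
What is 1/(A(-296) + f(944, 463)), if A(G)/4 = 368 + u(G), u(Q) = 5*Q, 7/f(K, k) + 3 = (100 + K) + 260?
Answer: -1301/5786841 ≈ -0.00022482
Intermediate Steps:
f(K, k) = 7/(357 + K) (f(K, k) = 7/(-3 + ((100 + K) + 260)) = 7/(-3 + (360 + K)) = 7/(357 + K))
A(G) = 1472 + 20*G (A(G) = 4*(368 + 5*G) = 1472 + 20*G)
1/(A(-296) + f(944, 463)) = 1/((1472 + 20*(-296)) + 7/(357 + 944)) = 1/((1472 - 5920) + 7/1301) = 1/(-4448 + 7*(1/1301)) = 1/(-4448 + 7/1301) = 1/(-5786841/1301) = -1301/5786841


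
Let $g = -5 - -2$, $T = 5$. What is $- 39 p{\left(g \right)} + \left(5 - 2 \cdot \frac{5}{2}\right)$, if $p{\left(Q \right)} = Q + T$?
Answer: $-78$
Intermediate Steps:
$g = -3$ ($g = -5 + 2 = -3$)
$p{\left(Q \right)} = 5 + Q$ ($p{\left(Q \right)} = Q + 5 = 5 + Q$)
$- 39 p{\left(g \right)} + \left(5 - 2 \cdot \frac{5}{2}\right) = - 39 \left(5 - 3\right) + \left(5 - 2 \cdot \frac{5}{2}\right) = \left(-39\right) 2 + \left(5 - 2 \cdot 5 \cdot \frac{1}{2}\right) = -78 + \left(5 - 5\right) = -78 + 0 = -78$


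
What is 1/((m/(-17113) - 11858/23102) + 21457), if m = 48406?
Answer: 197672263/4240793146508 ≈ 4.6612e-5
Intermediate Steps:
1/((m/(-17113) - 11858/23102) + 21457) = 1/((48406/(-17113) - 11858/23102) + 21457) = 1/((48406*(-1/17113) - 11858*1/23102) + 21457) = 1/((-48406/17113 - 5929/11551) + 21457) = 1/(-660600683/197672263 + 21457) = 1/(4240793146508/197672263) = 197672263/4240793146508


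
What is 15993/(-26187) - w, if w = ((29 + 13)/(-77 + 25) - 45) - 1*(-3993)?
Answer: -895969689/226954 ≈ -3947.8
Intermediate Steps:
w = 102627/26 (w = (42/(-52) - 45) + 3993 = (-1/52*42 - 45) + 3993 = (-21/26 - 45) + 3993 = -1191/26 + 3993 = 102627/26 ≈ 3947.2)
15993/(-26187) - w = 15993/(-26187) - 1*102627/26 = 15993*(-1/26187) - 102627/26 = -5331/8729 - 102627/26 = -895969689/226954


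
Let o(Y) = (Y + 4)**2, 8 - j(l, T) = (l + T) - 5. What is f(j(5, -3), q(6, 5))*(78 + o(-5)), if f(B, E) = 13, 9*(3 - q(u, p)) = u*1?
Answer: 1027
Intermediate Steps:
j(l, T) = 13 - T - l (j(l, T) = 8 - ((l + T) - 5) = 8 - ((T + l) - 5) = 8 - (-5 + T + l) = 8 + (5 - T - l) = 13 - T - l)
q(u, p) = 3 - u/9
o(Y) = (4 + Y)**2
f(j(5, -3), q(6, 5))*(78 + o(-5)) = 13*(78 + (4 - 5)**2) = 13*(78 + (-1)**2) = 13*(78 + 1) = 13*79 = 1027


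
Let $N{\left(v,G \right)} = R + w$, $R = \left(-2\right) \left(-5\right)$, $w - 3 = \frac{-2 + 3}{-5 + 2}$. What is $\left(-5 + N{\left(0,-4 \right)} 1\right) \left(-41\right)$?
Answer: $- \frac{943}{3} \approx -314.33$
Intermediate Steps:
$w = \frac{8}{3}$ ($w = 3 + \frac{-2 + 3}{-5 + 2} = 3 + 1 \frac{1}{-3} = 3 + 1 \left(- \frac{1}{3}\right) = 3 - \frac{1}{3} = \frac{8}{3} \approx 2.6667$)
$R = 10$
$N{\left(v,G \right)} = \frac{38}{3}$ ($N{\left(v,G \right)} = 10 + \frac{8}{3} = \frac{38}{3}$)
$\left(-5 + N{\left(0,-4 \right)} 1\right) \left(-41\right) = \left(-5 + \frac{38}{3} \cdot 1\right) \left(-41\right) = \left(-5 + \frac{38}{3}\right) \left(-41\right) = \frac{23}{3} \left(-41\right) = - \frac{943}{3}$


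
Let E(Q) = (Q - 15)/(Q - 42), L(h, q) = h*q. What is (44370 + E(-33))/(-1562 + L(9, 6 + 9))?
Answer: -1109266/35675 ≈ -31.094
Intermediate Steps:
E(Q) = (-15 + Q)/(-42 + Q)
(44370 + E(-33))/(-1562 + L(9, 6 + 9)) = (44370 + (-15 - 33)/(-42 - 33))/(-1562 + 9*(6 + 9)) = (44370 - 48/(-75))/(-1562 + 9*15) = (44370 - 1/75*(-48))/(-1562 + 135) = (44370 + 16/25)/(-1427) = (1109266/25)*(-1/1427) = -1109266/35675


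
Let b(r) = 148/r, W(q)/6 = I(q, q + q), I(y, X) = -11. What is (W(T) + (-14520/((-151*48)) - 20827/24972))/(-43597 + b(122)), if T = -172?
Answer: 14912169739/10027776122796 ≈ 0.0014871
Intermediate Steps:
W(q) = -66 (W(q) = 6*(-11) = -66)
(W(T) + (-14520/((-151*48)) - 20827/24972))/(-43597 + b(122)) = (-66 + (-14520/((-151*48)) - 20827/24972))/(-43597 + 148/122) = (-66 + (-14520/(-7248) - 20827*1/24972))/(-43597 + 148*(1/122)) = (-66 + (-14520*(-1/7248) - 20827/24972))/(-43597 + 74/61) = (-66 + (605/302 - 20827/24972))/(-2659343/61) = (-66 + 4409153/3770772)*(-61/2659343) = -244461799/3770772*(-61/2659343) = 14912169739/10027776122796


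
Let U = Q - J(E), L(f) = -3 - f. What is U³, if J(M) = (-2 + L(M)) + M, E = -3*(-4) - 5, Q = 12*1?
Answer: 4913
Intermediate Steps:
Q = 12
E = 7 (E = 12 - 5 = 7)
J(M) = -5 (J(M) = (-2 + (-3 - M)) + M = (-5 - M) + M = -5)
U = 17 (U = 12 - 1*(-5) = 12 + 5 = 17)
U³ = 17³ = 4913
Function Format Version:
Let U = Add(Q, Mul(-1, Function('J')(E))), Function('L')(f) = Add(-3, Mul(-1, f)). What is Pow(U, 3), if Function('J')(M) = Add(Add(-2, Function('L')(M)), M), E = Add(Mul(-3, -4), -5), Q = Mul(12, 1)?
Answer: 4913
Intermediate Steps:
Q = 12
E = 7 (E = Add(12, -5) = 7)
Function('J')(M) = -5 (Function('J')(M) = Add(Add(-2, Add(-3, Mul(-1, M))), M) = Add(Add(-5, Mul(-1, M)), M) = -5)
U = 17 (U = Add(12, Mul(-1, -5)) = Add(12, 5) = 17)
Pow(U, 3) = Pow(17, 3) = 4913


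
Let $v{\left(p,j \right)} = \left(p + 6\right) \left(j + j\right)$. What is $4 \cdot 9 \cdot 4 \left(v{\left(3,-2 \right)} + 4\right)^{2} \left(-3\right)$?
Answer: $-442368$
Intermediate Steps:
$v{\left(p,j \right)} = 2 j \left(6 + p\right)$ ($v{\left(p,j \right)} = \left(6 + p\right) 2 j = 2 j \left(6 + p\right)$)
$4 \cdot 9 \cdot 4 \left(v{\left(3,-2 \right)} + 4\right)^{2} \left(-3\right) = 4 \cdot 9 \cdot 4 \left(2 \left(-2\right) \left(6 + 3\right) + 4\right)^{2} \left(-3\right) = 36 \cdot 4 \left(2 \left(-2\right) 9 + 4\right)^{2} \left(-3\right) = 36 \cdot 4 \left(-36 + 4\right)^{2} \left(-3\right) = 36 \cdot 4 \left(-32\right)^{2} \left(-3\right) = 36 \cdot 4 \cdot 1024 \left(-3\right) = 36 \cdot 4096 \left(-3\right) = 36 \left(-12288\right) = -442368$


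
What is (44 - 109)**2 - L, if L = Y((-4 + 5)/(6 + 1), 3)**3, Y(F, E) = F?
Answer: 1449174/343 ≈ 4225.0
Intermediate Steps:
L = 1/343 (L = ((-4 + 5)/(6 + 1))**3 = (1/7)**3 = 1/343 ≈ 0.0029155)
(44 - 109)**2 - L = (44 - 109)**2 - 1*1/343 = (-65)**2 - 1/343 = 4225 - 1/343 = 1449174/343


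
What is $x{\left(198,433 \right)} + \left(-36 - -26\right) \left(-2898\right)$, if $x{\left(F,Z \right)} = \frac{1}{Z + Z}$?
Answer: $\frac{25096681}{866} \approx 28980.0$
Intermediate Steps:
$x{\left(F,Z \right)} = \frac{1}{2 Z}$
$x{\left(198,433 \right)} + \left(-36 - -26\right) \left(-2898\right) = \frac{1}{2 \cdot 433} + \left(-36 - -26\right) \left(-2898\right) = \frac{1}{2} \cdot \frac{1}{433} + \left(-36 + 26\right) \left(-2898\right) = \frac{1}{866} - -28980 = \frac{1}{866} + 28980 = \frac{25096681}{866}$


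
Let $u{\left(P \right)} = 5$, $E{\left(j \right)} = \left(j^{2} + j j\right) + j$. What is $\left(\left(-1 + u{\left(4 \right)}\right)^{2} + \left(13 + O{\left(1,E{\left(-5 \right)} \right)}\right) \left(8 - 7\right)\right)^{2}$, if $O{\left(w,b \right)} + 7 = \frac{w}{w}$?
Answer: $529$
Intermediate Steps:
$E{\left(j \right)} = j + 2 j^{2}$ ($E{\left(j \right)} = \left(j^{2} + j^{2}\right) + j = 2 j^{2} + j = j + 2 j^{2}$)
$O{\left(w,b \right)} = -6$ ($O{\left(w,b \right)} = -7 + \frac{w}{w} = -7 + 1 = -6$)
$\left(\left(-1 + u{\left(4 \right)}\right)^{2} + \left(13 + O{\left(1,E{\left(-5 \right)} \right)}\right) \left(8 - 7\right)\right)^{2} = \left(\left(-1 + 5\right)^{2} + \left(13 - 6\right) \left(8 - 7\right)\right)^{2} = \left(4^{2} + 7 \cdot 1\right)^{2} = \left(16 + 7\right)^{2} = 23^{2} = 529$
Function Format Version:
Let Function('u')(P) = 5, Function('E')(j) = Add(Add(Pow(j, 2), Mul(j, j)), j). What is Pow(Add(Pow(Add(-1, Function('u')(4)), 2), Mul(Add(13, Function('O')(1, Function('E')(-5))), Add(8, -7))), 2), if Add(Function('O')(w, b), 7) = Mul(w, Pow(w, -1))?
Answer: 529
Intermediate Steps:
Function('E')(j) = Add(j, Mul(2, Pow(j, 2))) (Function('E')(j) = Add(Add(Pow(j, 2), Pow(j, 2)), j) = Add(Mul(2, Pow(j, 2)), j) = Add(j, Mul(2, Pow(j, 2))))
Function('O')(w, b) = -6 (Function('O')(w, b) = Add(-7, Mul(w, Pow(w, -1))) = Add(-7, 1) = -6)
Pow(Add(Pow(Add(-1, Function('u')(4)), 2), Mul(Add(13, Function('O')(1, Function('E')(-5))), Add(8, -7))), 2) = Pow(Add(Pow(Add(-1, 5), 2), Mul(Add(13, -6), Add(8, -7))), 2) = Pow(Add(Pow(4, 2), Mul(7, 1)), 2) = Pow(Add(16, 7), 2) = Pow(23, 2) = 529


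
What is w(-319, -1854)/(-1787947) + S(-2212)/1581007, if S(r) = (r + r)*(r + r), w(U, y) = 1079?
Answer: 34991592277319/2826756722629 ≈ 12.379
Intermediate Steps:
S(r) = 4*r**2 (S(r) = (2*r)*(2*r) = 4*r**2)
w(-319, -1854)/(-1787947) + S(-2212)/1581007 = 1079/(-1787947) + (4*(-2212)**2)/1581007 = 1079*(-1/1787947) + (4*4892944)*(1/1581007) = -1079/1787947 + 19571776*(1/1581007) = -1079/1787947 + 19571776/1581007 = 34991592277319/2826756722629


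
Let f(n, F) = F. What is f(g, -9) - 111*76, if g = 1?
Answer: -8445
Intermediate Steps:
f(g, -9) - 111*76 = -9 - 111*76 = -9 - 8436 = -8445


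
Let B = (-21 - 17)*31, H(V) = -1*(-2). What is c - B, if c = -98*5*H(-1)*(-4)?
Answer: 5098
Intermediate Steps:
H(V) = 2
B = -1178 (B = -38*31 = -1178)
c = 3920 (c = -98*5*2*(-4) = -980*(-4) = -98*(-40) = 3920)
c - B = 3920 - 1*(-1178) = 3920 + 1178 = 5098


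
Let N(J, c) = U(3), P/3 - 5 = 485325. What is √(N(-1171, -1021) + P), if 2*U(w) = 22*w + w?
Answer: 3*√647122/2 ≈ 1206.7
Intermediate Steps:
U(w) = 23*w/2 (U(w) = (22*w + w)/2 = (23*w)/2 = 23*w/2)
P = 1455990 (P = 15 + 3*485325 = 15 + 1455975 = 1455990)
N(J, c) = 69/2 (N(J, c) = (23/2)*3 = 69/2)
√(N(-1171, -1021) + P) = √(69/2 + 1455990) = √(2912049/2) = 3*√647122/2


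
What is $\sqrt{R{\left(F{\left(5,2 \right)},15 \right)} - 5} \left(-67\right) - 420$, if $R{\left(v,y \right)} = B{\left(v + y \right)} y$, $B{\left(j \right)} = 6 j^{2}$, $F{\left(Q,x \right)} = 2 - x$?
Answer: $-420 - 67 \sqrt{20245} \approx -9953.1$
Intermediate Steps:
$R{\left(v,y \right)} = 6 y \left(v + y\right)^{2}$ ($R{\left(v,y \right)} = 6 \left(v + y\right)^{2} y = 6 y \left(v + y\right)^{2}$)
$\sqrt{R{\left(F{\left(5,2 \right)},15 \right)} - 5} \left(-67\right) - 420 = \sqrt{6 \cdot 15 \left(\left(2 - 2\right) + 15\right)^{2} - 5} \left(-67\right) - 420 = \sqrt{6 \cdot 15 \left(0 + 15\right)^{2} - 5} \left(-67\right) - 420 = \sqrt{6 \cdot 15 \cdot 15^{2} - 5} \left(-67\right) - 420 = \sqrt{6 \cdot 15 \cdot 225 - 5} \left(-67\right) - 420 = \sqrt{20250 - 5} \left(-67\right) - 420 = \sqrt{20245} \left(-67\right) - 420 = - 67 \sqrt{20245} - 420 = -420 - 67 \sqrt{20245}$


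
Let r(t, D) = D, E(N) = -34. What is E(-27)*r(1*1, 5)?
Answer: -170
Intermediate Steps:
E(-27)*r(1*1, 5) = -34*5 = -170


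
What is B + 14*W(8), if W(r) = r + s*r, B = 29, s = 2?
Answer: 365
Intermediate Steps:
W(r) = 3*r (W(r) = r + 2*r = 3*r)
B + 14*W(8) = 29 + 14*(3*8) = 29 + 14*24 = 29 + 336 = 365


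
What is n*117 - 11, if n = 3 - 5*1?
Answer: -245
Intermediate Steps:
n = -2 (n = 3 - 5 = -2)
n*117 - 11 = -2*117 - 11 = -234 - 11 = -245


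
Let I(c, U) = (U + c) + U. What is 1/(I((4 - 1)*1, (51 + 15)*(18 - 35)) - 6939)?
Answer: -1/9180 ≈ -0.00010893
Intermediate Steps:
I(c, U) = c + 2*U
1/(I((4 - 1)*1, (51 + 15)*(18 - 35)) - 6939) = 1/(((4 - 1)*1 + 2*((51 + 15)*(18 - 35))) - 6939) = 1/((3*1 + 2*(66*(-17))) - 6939) = 1/((3 + 2*(-1122)) - 6939) = 1/((3 - 2244) - 6939) = 1/(-2241 - 6939) = 1/(-9180) = -1/9180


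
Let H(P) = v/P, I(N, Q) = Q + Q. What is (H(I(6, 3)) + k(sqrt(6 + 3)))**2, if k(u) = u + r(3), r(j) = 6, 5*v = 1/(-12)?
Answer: 10491121/129600 ≈ 80.950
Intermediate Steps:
v = -1/60 (v = (1/5)/(-12) = (1/5)*(-1/12) = -1/60 ≈ -0.016667)
I(N, Q) = 2*Q
H(P) = -1/(60*P)
k(u) = 6 + u (k(u) = u + 6 = 6 + u)
(H(I(6, 3)) + k(sqrt(6 + 3)))**2 = (-1/(60*(2*3)) + (6 + sqrt(6 + 3)))**2 = (-1/60/6 + (6 + sqrt(9)))**2 = (-1/60*1/6 + (6 + 3))**2 = (-1/360 + 9)**2 = (3239/360)**2 = 10491121/129600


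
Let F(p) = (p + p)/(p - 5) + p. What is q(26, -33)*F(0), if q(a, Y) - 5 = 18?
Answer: 0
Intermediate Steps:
q(a, Y) = 23 (q(a, Y) = 5 + 18 = 23)
F(p) = p + 2*p/(-5 + p) (F(p) = (2*p)/(-5 + p) + p = 2*p/(-5 + p) + p = p + 2*p/(-5 + p))
q(26, -33)*F(0) = 23*(0*(-3 + 0)/(-5 + 0)) = 23*(0*(-3)/(-5)) = 23*(0*(-⅕)*(-3)) = 23*0 = 0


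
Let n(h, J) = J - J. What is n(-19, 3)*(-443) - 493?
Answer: -493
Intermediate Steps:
n(h, J) = 0
n(-19, 3)*(-443) - 493 = 0*(-443) - 493 = 0 - 493 = -493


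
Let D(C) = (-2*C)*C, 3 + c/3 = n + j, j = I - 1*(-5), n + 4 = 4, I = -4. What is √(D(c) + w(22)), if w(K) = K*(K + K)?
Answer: 8*√14 ≈ 29.933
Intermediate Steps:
w(K) = 2*K² (w(K) = K*(2*K) = 2*K²)
n = 0 (n = -4 + 4 = 0)
j = 1 (j = -4 - 1*(-5) = -4 + 5 = 1)
c = -6 (c = -9 + 3*(0 + 1) = -9 + 3*1 = -9 + 3 = -6)
D(C) = -2*C²
√(D(c) + w(22)) = √(-2*(-6)² + 2*22²) = √(-2*36 + 2*484) = √(-72 + 968) = √896 = 8*√14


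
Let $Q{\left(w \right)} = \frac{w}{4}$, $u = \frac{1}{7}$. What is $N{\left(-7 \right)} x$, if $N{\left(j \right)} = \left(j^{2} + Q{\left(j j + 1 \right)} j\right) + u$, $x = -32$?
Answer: $\frac{8592}{7} \approx 1227.4$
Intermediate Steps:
$u = \frac{1}{7} \approx 0.14286$
$Q{\left(w \right)} = \frac{w}{4}$ ($Q{\left(w \right)} = w \frac{1}{4} = \frac{w}{4}$)
$N{\left(j \right)} = \frac{1}{7} + j^{2} + j \left(\frac{1}{4} + \frac{j^{2}}{4}\right)$ ($N{\left(j \right)} = \left(j^{2} + \frac{j j + 1}{4} j\right) + \frac{1}{7} = \left(j^{2} + \frac{j^{2} + 1}{4} j\right) + \frac{1}{7} = \left(j^{2} + \frac{1 + j^{2}}{4} j\right) + \frac{1}{7} = \left(j^{2} + \left(\frac{1}{4} + \frac{j^{2}}{4}\right) j\right) + \frac{1}{7} = \left(j^{2} + j \left(\frac{1}{4} + \frac{j^{2}}{4}\right)\right) + \frac{1}{7} = \frac{1}{7} + j^{2} + j \left(\frac{1}{4} + \frac{j^{2}}{4}\right)$)
$N{\left(-7 \right)} x = \left(\frac{1}{7} + \left(-7\right)^{2} + \frac{1}{4} \left(-7\right) + \frac{\left(-7\right)^{3}}{4}\right) \left(-32\right) = \left(\frac{1}{7} + 49 - \frac{7}{4} + \frac{1}{4} \left(-343\right)\right) \left(-32\right) = \left(\frac{1}{7} + 49 - \frac{7}{4} - \frac{343}{4}\right) \left(-32\right) = \left(- \frac{537}{14}\right) \left(-32\right) = \frac{8592}{7}$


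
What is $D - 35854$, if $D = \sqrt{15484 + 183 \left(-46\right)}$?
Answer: $-35854 + \sqrt{7066} \approx -35770.0$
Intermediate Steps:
$D = \sqrt{7066}$ ($D = \sqrt{15484 - 8418} = \sqrt{7066} \approx 84.059$)
$D - 35854 = \sqrt{7066} - 35854 = -35854 + \sqrt{7066}$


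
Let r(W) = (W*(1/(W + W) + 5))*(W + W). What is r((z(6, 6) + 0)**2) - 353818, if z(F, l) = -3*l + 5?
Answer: -68039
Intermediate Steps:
z(F, l) = 5 - 3*l
r(W) = 2*W**2*(5 + 1/(2*W)) (r(W) = (W*(1/(2*W) + 5))*(2*W) = (W*(5 + 1/(2*W)))*(2*W) = 2*W**2*(5 + 1/(2*W)))
r((z(6, 6) + 0)**2) - 353818 = ((5 - 3*6) + 0)**2*(1 + 10*((5 - 3*6) + 0)**2) - 353818 = ((5 - 18) + 0)**2*(1 + 10*((5 - 18) + 0)**2) - 353818 = (-13 + 0)**2*(1 + 10*(-13 + 0)**2) - 353818 = (-13)**2*(1 + 10*(-13)**2) - 353818 = 169*(1 + 10*169) - 353818 = 169*(1 + 1690) - 353818 = 169*1691 - 353818 = 285779 - 353818 = -68039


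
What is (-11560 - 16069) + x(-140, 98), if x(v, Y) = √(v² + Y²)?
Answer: -27629 + 14*√149 ≈ -27458.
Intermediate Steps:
x(v, Y) = √(Y² + v²)
(-11560 - 16069) + x(-140, 98) = (-11560 - 16069) + √(98² + (-140)²) = -27629 + √(9604 + 19600) = -27629 + √29204 = -27629 + 14*√149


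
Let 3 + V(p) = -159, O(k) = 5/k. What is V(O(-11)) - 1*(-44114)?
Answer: 43952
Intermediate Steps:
V(p) = -162 (V(p) = -3 - 159 = -162)
V(O(-11)) - 1*(-44114) = -162 - 1*(-44114) = -162 + 44114 = 43952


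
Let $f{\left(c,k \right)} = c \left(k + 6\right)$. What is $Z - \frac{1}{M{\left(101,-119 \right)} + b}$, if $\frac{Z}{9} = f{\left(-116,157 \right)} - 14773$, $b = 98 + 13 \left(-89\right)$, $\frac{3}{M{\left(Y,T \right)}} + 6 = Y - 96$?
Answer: $- \frac{321922997}{1062} \approx -3.0313 \cdot 10^{5}$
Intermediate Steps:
$M{\left(Y,T \right)} = \frac{3}{-102 + Y}$ ($M{\left(Y,T \right)} = \frac{3}{-6 + \left(Y - 96\right)} = \frac{3}{-6 + \left(-96 + Y\right)} = \frac{3}{-102 + Y}$)
$b = -1059$ ($b = 98 - 1157 = -1059$)
$f{\left(c,k \right)} = c \left(6 + k\right)$
$Z = -303129$ ($Z = 9 \left(- 116 \left(6 + 157\right) - 14773\right) = 9 \left(\left(-116\right) 163 - 14773\right) = 9 \left(-18908 - 14773\right) = 9 \left(-33681\right) = -303129$)
$Z - \frac{1}{M{\left(101,-119 \right)} + b} = -303129 - \frac{1}{\frac{3}{-102 + 101} - 1059} = -303129 - \frac{1}{\frac{3}{-1} - 1059} = -303129 - \frac{1}{3 \left(-1\right) - 1059} = -303129 - \frac{1}{-3 - 1059} = -303129 - \frac{1}{-1062} = -303129 - - \frac{1}{1062} = -303129 + \frac{1}{1062} = - \frac{321922997}{1062}$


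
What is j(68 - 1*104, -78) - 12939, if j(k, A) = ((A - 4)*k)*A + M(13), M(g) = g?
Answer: -243182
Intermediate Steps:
j(k, A) = 13 + A*k*(-4 + A) (j(k, A) = ((A - 4)*k)*A + 13 = ((-4 + A)*k)*A + 13 = (k*(-4 + A))*A + 13 = A*k*(-4 + A) + 13 = 13 + A*k*(-4 + A))
j(68 - 1*104, -78) - 12939 = (13 + (68 - 1*104)*(-78)**2 - 4*(-78)*(68 - 1*104)) - 12939 = (13 + (68 - 104)*6084 - 4*(-78)*(68 - 104)) - 12939 = (13 - 36*6084 - 4*(-78)*(-36)) - 12939 = (13 - 219024 - 11232) - 12939 = -230243 - 12939 = -243182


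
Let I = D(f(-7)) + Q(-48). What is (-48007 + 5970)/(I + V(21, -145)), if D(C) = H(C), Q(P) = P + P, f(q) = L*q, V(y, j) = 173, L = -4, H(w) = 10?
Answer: -42037/87 ≈ -483.18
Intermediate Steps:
f(q) = -4*q
Q(P) = 2*P
D(C) = 10
I = -86 (I = 10 + 2*(-48) = 10 - 96 = -86)
(-48007 + 5970)/(I + V(21, -145)) = (-48007 + 5970)/(-86 + 173) = -42037/87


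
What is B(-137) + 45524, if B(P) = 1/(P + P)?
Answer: 12473575/274 ≈ 45524.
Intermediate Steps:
B(P) = 1/(2*P)
B(-137) + 45524 = (½)/(-137) + 45524 = (½)*(-1/137) + 45524 = -1/274 + 45524 = 12473575/274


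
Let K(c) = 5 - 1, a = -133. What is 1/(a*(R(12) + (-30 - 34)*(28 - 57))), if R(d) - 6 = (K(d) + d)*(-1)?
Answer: -1/245518 ≈ -4.0730e-6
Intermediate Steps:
K(c) = 4
R(d) = 2 - d (R(d) = 6 + (4 + d)*(-1) = 6 + (-4 - d) = 2 - d)
1/(a*(R(12) + (-30 - 34)*(28 - 57))) = 1/(-133*((2 - 1*12) + (-30 - 34)*(28 - 57))) = 1/(-133*((2 - 12) - 64*(-29))) = 1/(-133*(-10 + 1856)) = 1/(-133*1846) = 1/(-245518) = -1/245518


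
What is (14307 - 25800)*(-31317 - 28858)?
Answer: 691591275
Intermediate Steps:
(14307 - 25800)*(-31317 - 28858) = -11493*(-60175) = 691591275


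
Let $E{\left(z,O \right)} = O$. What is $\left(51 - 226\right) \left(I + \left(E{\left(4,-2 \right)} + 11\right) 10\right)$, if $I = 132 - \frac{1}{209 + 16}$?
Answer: $- \frac{349643}{9} \approx -38849.0$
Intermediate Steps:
$I = \frac{29699}{225}$ ($I = 132 - \frac{1}{225} = \frac{29699}{225} \approx 132.0$)
$\left(51 - 226\right) \left(I + \left(E{\left(4,-2 \right)} + 11\right) 10\right) = \left(51 - 226\right) \left(\frac{29699}{225} + \left(-2 + 11\right) 10\right) = - 175 \left(\frac{29699}{225} + 9 \cdot 10\right) = - 175 \left(\frac{29699}{225} + 90\right) = \left(-175\right) \frac{49949}{225} = - \frac{349643}{9}$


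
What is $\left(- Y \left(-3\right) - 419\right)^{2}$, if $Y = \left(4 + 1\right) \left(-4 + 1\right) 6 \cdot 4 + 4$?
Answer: $2211169$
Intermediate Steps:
$Y = -356$ ($Y = 5 \left(-3\right) 24 + 4 = \left(-15\right) 24 + 4 = -360 + 4 = -356$)
$\left(- Y \left(-3\right) - 419\right)^{2} = \left(\left(-1\right) \left(-356\right) \left(-3\right) - 419\right)^{2} = \left(356 \left(-3\right) - 419\right)^{2} = \left(-1068 - 419\right)^{2} = \left(-1487\right)^{2} = 2211169$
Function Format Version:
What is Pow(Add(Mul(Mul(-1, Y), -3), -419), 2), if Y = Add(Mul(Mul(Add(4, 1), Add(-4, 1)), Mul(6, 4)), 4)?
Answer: 2211169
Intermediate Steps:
Y = -356 (Y = Add(Mul(Mul(5, -3), 24), 4) = Add(Mul(-15, 24), 4) = Add(-360, 4) = -356)
Pow(Add(Mul(Mul(-1, Y), -3), -419), 2) = Pow(Add(Mul(Mul(-1, -356), -3), -419), 2) = Pow(Add(Mul(356, -3), -419), 2) = Pow(Add(-1068, -419), 2) = Pow(-1487, 2) = 2211169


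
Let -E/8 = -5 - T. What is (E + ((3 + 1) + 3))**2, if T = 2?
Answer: 3969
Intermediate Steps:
E = 56 (E = -8*(-5 - 1*2) = -8*(-5 - 2) = -8*(-7) = 56)
(E + ((3 + 1) + 3))**2 = (56 + ((3 + 1) + 3))**2 = (56 + (4 + 3))**2 = (56 + 7)**2 = 63**2 = 3969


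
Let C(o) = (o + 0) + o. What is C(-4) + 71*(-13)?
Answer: -931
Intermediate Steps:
C(o) = 2*o (C(o) = o + o = 2*o)
C(-4) + 71*(-13) = 2*(-4) + 71*(-13) = -8 - 923 = -931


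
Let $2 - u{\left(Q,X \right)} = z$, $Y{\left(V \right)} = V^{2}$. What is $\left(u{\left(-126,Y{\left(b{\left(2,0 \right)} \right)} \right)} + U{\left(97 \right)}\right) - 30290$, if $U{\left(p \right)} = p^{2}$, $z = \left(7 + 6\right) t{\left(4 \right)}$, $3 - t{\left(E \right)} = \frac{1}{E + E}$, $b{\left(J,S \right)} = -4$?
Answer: $- \frac{167331}{8} \approx -20916.0$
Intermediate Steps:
$t{\left(E \right)} = 3 - \frac{1}{2 E}$ ($t{\left(E \right)} = 3 - \frac{1}{E + E} = 3 - \frac{1}{2 E}$)
$z = \frac{299}{8}$ ($z = \left(7 + 6\right) \left(3 - \frac{1}{2 \cdot 4}\right) = 13 \left(3 - \frac{1}{8}\right) = 13 \cdot \frac{23}{8} = \frac{299}{8} \approx 37.375$)
$u{\left(Q,X \right)} = - \frac{283}{8}$ ($u{\left(Q,X \right)} = 2 - \frac{299}{8} = - \frac{283}{8}$)
$\left(u{\left(-126,Y{\left(b{\left(2,0 \right)} \right)} \right)} + U{\left(97 \right)}\right) - 30290 = \left(- \frac{283}{8} + 97^{2}\right) - 30290 = \left(- \frac{283}{8} + 9409\right) - 30290 = \frac{74989}{8} - 30290 = - \frac{167331}{8}$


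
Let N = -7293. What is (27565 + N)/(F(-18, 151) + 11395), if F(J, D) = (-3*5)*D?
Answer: 10136/4565 ≈ 2.2204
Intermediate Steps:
F(J, D) = -15*D
(27565 + N)/(F(-18, 151) + 11395) = (27565 - 7293)/(-15*151 + 11395) = 20272/(-2265 + 11395) = 20272/9130 = 20272*(1/9130) = 10136/4565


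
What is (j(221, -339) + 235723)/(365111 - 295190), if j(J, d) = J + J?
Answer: 236165/69921 ≈ 3.3776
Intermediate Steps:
j(J, d) = 2*J
(j(221, -339) + 235723)/(365111 - 295190) = (2*221 + 235723)/(365111 - 295190) = (442 + 235723)/69921 = 236165*(1/69921) = 236165/69921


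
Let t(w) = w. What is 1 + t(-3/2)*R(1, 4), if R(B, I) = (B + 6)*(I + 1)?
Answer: -103/2 ≈ -51.500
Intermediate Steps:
R(B, I) = (1 + I)*(6 + B) (R(B, I) = (6 + B)*(1 + I) = (1 + I)*(6 + B))
1 + t(-3/2)*R(1, 4) = 1 + (-3/2)*(6 + 1 + 6*4 + 1*4) = 1 + (-3*½)*(6 + 1 + 24 + 4) = 1 - 3/2*35 = 1 - 105/2 = -103/2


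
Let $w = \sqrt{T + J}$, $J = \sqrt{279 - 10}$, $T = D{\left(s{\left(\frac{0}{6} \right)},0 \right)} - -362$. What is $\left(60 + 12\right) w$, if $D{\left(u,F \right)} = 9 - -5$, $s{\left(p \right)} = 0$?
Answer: $72 \sqrt{376 + \sqrt{269}} \approx 1426.3$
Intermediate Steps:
$D{\left(u,F \right)} = 14$ ($D{\left(u,F \right)} = 9 + 5 = 14$)
$T = 376$ ($T = 14 - -362 = 14 + 362 = 376$)
$J = \sqrt{269} \approx 16.401$
$w = \sqrt{376 + \sqrt{269}} \approx 19.809$
$\left(60 + 12\right) w = \left(60 + 12\right) \sqrt{376 + \sqrt{269}} = 72 \sqrt{376 + \sqrt{269}}$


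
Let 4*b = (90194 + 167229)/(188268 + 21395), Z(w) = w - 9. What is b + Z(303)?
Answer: 246821111/838652 ≈ 294.31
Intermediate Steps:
Z(w) = -9 + w
b = 257423/838652 (b = ((90194 + 167229)/(188268 + 21395))/4 = (257423/209663)/4 = (257423*(1/209663))/4 = (¼)*(257423/209663) = 257423/838652 ≈ 0.30695)
b + Z(303) = 257423/838652 + (-9 + 303) = 257423/838652 + 294 = 246821111/838652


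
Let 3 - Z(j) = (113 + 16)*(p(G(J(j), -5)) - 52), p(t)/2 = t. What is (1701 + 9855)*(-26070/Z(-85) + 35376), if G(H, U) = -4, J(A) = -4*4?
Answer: 1055025427896/2581 ≈ 4.0877e+8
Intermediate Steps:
J(A) = -16
p(t) = 2*t
Z(j) = 7743 (Z(j) = 3 - (113 + 16)*(2*(-4) - 52) = 3 - 129*(-8 - 52) = 3 - 129*(-60) = 3 - 1*(-7740) = 3 + 7740 = 7743)
(1701 + 9855)*(-26070/Z(-85) + 35376) = (1701 + 9855)*(-26070/7743 + 35376) = 11556*(-26070*1/7743 + 35376) = 11556*(-8690/2581 + 35376) = 11556*(91296766/2581) = 1055025427896/2581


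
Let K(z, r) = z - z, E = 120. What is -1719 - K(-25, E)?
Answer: -1719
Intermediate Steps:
K(z, r) = 0
-1719 - K(-25, E) = -1719 - 1*0 = -1719 + 0 = -1719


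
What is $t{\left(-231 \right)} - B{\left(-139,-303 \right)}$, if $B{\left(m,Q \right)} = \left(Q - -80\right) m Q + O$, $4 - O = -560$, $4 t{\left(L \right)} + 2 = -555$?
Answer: $\frac{37565551}{4} \approx 9.3914 \cdot 10^{6}$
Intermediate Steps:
$t{\left(L \right)} = - \frac{557}{4}$ ($t{\left(L \right)} = - \frac{1}{2} + \frac{1}{4} \left(-555\right) = - \frac{1}{2} - \frac{555}{4} = - \frac{557}{4}$)
$O = 564$ ($O = 4 - -560 = 4 + 560 = 564$)
$B{\left(m,Q \right)} = 564 + Q m \left(80 + Q\right)$ ($B{\left(m,Q \right)} = \left(Q - -80\right) m Q + 564 = \left(Q + 80\right) m Q + 564 = \left(80 + Q\right) m Q + 564 = m \left(80 + Q\right) Q + 564 = Q m \left(80 + Q\right) + 564 = 564 + Q m \left(80 + Q\right)$)
$t{\left(-231 \right)} - B{\left(-139,-303 \right)} = - \frac{557}{4} - \left(564 - 139 \left(-303\right)^{2} + 80 \left(-303\right) \left(-139\right)\right) = - \frac{557}{4} - \left(564 - 12761451 + 3369360\right) = - \frac{557}{4} - -9391527 = - \frac{557}{4} + 9391527 = \frac{37565551}{4}$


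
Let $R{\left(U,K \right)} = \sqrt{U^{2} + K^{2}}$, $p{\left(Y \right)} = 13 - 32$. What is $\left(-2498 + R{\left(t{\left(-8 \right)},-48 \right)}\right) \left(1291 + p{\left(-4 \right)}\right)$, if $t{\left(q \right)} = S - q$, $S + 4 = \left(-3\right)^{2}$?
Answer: $-3177456 + 1272 \sqrt{2473} \approx -3.1142 \cdot 10^{6}$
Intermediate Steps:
$S = 5$ ($S = -4 + \left(-3\right)^{2} = -4 + 9 = 5$)
$p{\left(Y \right)} = -19$ ($p{\left(Y \right)} = 13 - 32 = -19$)
$t{\left(q \right)} = 5 - q$
$R{\left(U,K \right)} = \sqrt{K^{2} + U^{2}}$
$\left(-2498 + R{\left(t{\left(-8 \right)},-48 \right)}\right) \left(1291 + p{\left(-4 \right)}\right) = \left(-2498 + \sqrt{\left(-48\right)^{2} + \left(5 - -8\right)^{2}}\right) \left(1291 - 19\right) = \left(-2498 + \sqrt{2304 + \left(5 + 8\right)^{2}}\right) 1272 = \left(-2498 + \sqrt{2304 + 13^{2}}\right) 1272 = \left(-2498 + \sqrt{2304 + 169}\right) 1272 = \left(-2498 + \sqrt{2473}\right) 1272 = -3177456 + 1272 \sqrt{2473}$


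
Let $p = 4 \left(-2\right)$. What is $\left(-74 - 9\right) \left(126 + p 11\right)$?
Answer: $-3154$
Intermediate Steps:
$p = -8$
$\left(-74 - 9\right) \left(126 + p 11\right) = \left(-74 - 9\right) \left(126 - 88\right) = - 83 \left(126 - 88\right) = \left(-83\right) 38 = -3154$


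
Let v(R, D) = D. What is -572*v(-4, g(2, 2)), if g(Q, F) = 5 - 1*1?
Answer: -2288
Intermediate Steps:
g(Q, F) = 4 (g(Q, F) = 5 - 1 = 4)
-572*v(-4, g(2, 2)) = -572*4 = -2288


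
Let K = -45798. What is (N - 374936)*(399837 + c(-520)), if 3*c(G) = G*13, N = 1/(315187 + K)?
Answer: -120472185579987353/808167 ≈ -1.4907e+11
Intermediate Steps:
N = 1/269389 (N = 1/(315187 - 45798) = 1/269389 ≈ 3.7121e-6)
c(G) = 13*G/3 (c(G) = (G*13)/3 = (13*G)/3 = 13*G/3)
(N - 374936)*(399837 + c(-520)) = (1/269389 - 374936)*(399837 + (13/3)*(-520)) = -101003634103*(399837 - 6760/3)/269389 = -101003634103/269389*1192751/3 = -120472185579987353/808167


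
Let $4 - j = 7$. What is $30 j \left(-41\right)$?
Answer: $3690$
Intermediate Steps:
$j = -3$ ($j = 4 - 7 = -3$)
$30 j \left(-41\right) = 30 \left(-3\right) \left(-41\right) = \left(-90\right) \left(-41\right) = 3690$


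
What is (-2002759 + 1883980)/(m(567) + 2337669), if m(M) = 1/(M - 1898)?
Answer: -158094849/3111437438 ≈ -0.050811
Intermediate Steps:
m(M) = 1/(-1898 + M)
(-2002759 + 1883980)/(m(567) + 2337669) = (-2002759 + 1883980)/(1/(-1898 + 567) + 2337669) = -118779/(1/(-1331) + 2337669) = -118779/(-1/1331 + 2337669) = -118779/3111437438/1331 = -118779*1331/3111437438 = -158094849/3111437438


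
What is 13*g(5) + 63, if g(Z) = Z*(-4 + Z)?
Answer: 128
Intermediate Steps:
13*g(5) + 63 = 13*(5*(-4 + 5)) + 63 = 13*(5*1) + 63 = 13*5 + 63 = 65 + 63 = 128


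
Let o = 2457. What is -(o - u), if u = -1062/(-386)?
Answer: -473670/193 ≈ -2454.3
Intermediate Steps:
u = 531/193 (u = -1062*(-1/386) = 531/193 ≈ 2.7513)
-(o - u) = -(2457 - 1*531/193) = -(2457 - 531/193) = -1*473670/193 = -473670/193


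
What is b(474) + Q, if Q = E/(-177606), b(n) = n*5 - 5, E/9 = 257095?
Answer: 46413815/19734 ≈ 2352.0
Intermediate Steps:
E = 2313855 (E = 9*257095 = 2313855)
b(n) = -5 + 5*n (b(n) = 5*n - 5 = -5 + 5*n)
Q = -257095/19734 (Q = 2313855/(-177606) = 2313855*(-1/177606) = -257095/19734 ≈ -13.028)
b(474) + Q = (-5 + 5*474) - 257095/19734 = (-5 + 2370) - 257095/19734 = 2365 - 257095/19734 = 46413815/19734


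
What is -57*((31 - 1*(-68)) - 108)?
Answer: 513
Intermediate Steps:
-57*((31 - 1*(-68)) - 108) = -57*((31 + 68) - 108) = -57*(99 - 108) = -57*(-9) = 513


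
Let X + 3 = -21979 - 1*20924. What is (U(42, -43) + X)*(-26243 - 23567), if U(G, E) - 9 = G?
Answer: 2134607550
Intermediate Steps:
U(G, E) = 9 + G
X = -42906 (X = -3 + (-21979 - 1*20924) = -3 + (-21979 - 20924) = -3 - 42903 = -42906)
(U(42, -43) + X)*(-26243 - 23567) = ((9 + 42) - 42906)*(-26243 - 23567) = (51 - 42906)*(-49810) = -42855*(-49810) = 2134607550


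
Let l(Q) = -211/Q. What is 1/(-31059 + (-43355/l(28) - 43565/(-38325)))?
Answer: -1617315/40925498042 ≈ -3.9519e-5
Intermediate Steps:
1/(-31059 + (-43355/l(28) - 43565/(-38325))) = 1/(-31059 + (-43355/((-211/28)) - 43565/(-38325))) = 1/(-31059 + (-43355/((-211*1/28)) - 43565*(-1/38325))) = 1/(-31059 + (-43355/(-211/28) + 8713/7665)) = 1/(-31059 + (-43355*(-28/211) + 8713/7665)) = 1/(-31059 + (1213940/211 + 8713/7665)) = 1/(-31059 + 9306688543/1617315) = 1/(-40925498042/1617315) = -1617315/40925498042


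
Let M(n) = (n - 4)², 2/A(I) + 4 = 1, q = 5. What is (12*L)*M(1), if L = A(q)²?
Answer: 48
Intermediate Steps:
A(I) = -⅔ (A(I) = 2/(-4 + 1) = 2/(-3) = 2*(-⅓) = -⅔)
L = 4/9 (L = (-⅔)² = 4/9 ≈ 0.44444)
M(n) = (-4 + n)²
(12*L)*M(1) = (12*(4/9))*(-4 + 1)² = (16/3)*(-3)² = (16/3)*9 = 48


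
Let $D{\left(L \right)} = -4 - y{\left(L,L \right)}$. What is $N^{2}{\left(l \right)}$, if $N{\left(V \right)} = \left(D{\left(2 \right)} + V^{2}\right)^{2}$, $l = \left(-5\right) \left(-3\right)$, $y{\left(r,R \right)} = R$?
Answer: $2300257521$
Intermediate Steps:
$l = 15$
$D{\left(L \right)} = -4 - L$
$N{\left(V \right)} = \left(-6 + V^{2}\right)^{2}$ ($N{\left(V \right)} = \left(\left(-4 - 2\right) + V^{2}\right)^{2} = \left(-6 + V^{2}\right)^{2}$)
$N^{2}{\left(l \right)} = \left(\left(-6 + 15^{2}\right)^{2}\right)^{2} = \left(\left(-6 + 225\right)^{2}\right)^{2} = \left(219^{2}\right)^{2} = 47961^{2} = 2300257521$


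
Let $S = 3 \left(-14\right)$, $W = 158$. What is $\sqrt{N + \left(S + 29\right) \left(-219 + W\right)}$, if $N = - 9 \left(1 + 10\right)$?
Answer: $\sqrt{694} \approx 26.344$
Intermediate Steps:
$S = -42$
$N = -99$ ($N = \left(-9\right) 11 = -99$)
$\sqrt{N + \left(S + 29\right) \left(-219 + W\right)} = \sqrt{-99 + \left(-42 + 29\right) \left(-219 + 158\right)} = \sqrt{-99 - -793} = \sqrt{-99 + 793} = \sqrt{694}$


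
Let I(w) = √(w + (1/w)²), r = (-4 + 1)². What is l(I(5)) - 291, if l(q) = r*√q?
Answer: -291 + 9*14^(¼)*√15/5 ≈ -277.52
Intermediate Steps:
r = 9 (r = (-3)² = 9)
I(w) = √(w + w⁻²)
l(q) = 9*√q
l(I(5)) - 291 = 9*√(√(5 + 5⁻²)) - 291 = 9*√(√(5 + 1/25)) - 291 = 9*√(√(126/25)) - 291 = 9*√(3*√14/5) - 291 = 9*(5^(¾)*√15*70^(¼)/25) - 291 = 9*14^(¼)*√15/5 - 291 = -291 + 9*14^(¼)*√15/5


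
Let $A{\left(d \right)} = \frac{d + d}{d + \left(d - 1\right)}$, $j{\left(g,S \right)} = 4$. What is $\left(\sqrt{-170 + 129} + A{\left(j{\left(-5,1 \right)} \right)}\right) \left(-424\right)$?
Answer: $- \frac{3392}{7} - 424 i \sqrt{41} \approx -484.57 - 2714.9 i$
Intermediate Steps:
$A{\left(d \right)} = \frac{2 d}{-1 + 2 d}$ ($A{\left(d \right)} = \frac{2 d}{d + \left(-1 + d\right)} = \frac{2 d}{-1 + 2 d}$)
$\left(\sqrt{-170 + 129} + A{\left(j{\left(-5,1 \right)} \right)}\right) \left(-424\right) = \left(\sqrt{-170 + 129} + 2 \cdot 4 \frac{1}{-1 + 2 \cdot 4}\right) \left(-424\right) = \left(\sqrt{-41} + 2 \cdot 4 \frac{1}{-1 + 8}\right) \left(-424\right) = \left(i \sqrt{41} + 2 \cdot 4 \cdot \frac{1}{7}\right) \left(-424\right) = \left(i \sqrt{41} + \frac{8}{7}\right) \left(-424\right) = \left(\frac{8}{7} + i \sqrt{41}\right) \left(-424\right) = - \frac{3392}{7} - 424 i \sqrt{41}$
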